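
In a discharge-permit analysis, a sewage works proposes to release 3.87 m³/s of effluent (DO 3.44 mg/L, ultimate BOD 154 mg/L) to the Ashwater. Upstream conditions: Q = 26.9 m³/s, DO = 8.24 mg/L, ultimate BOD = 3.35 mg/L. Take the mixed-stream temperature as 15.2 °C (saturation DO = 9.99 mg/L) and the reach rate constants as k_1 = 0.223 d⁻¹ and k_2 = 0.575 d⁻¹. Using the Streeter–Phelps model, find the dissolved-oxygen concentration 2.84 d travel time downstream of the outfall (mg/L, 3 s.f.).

Mixed DO = (26.9×8.24 + 3.87×3.44)/(26.9+3.87) = 235.0/30.77 = 7.636 mg/L.
Mixed L₀ = (26.9×3.35 + 3.87×154)/(30.77) = 686.1/30.77 = 22.30 mg/L.
Initial deficit D₀ = C_s − DO₀ = 9.99 − 7.636 = 2.354 mg/L.
D(2.84) = [0.223×22.30/(0.575−0.223)](e^(−0.223×2.84) − e^(−0.575×2.84)) + 2.354 e^(−0.575×2.84)
= 14.13 × (0.5308 − 0.1953) + 2.354 × 0.1953 = 5.199 mg/L.
DO = 9.99 − 5.199 = 4.791 mg/L.

DO ≈ 4.79 mg/L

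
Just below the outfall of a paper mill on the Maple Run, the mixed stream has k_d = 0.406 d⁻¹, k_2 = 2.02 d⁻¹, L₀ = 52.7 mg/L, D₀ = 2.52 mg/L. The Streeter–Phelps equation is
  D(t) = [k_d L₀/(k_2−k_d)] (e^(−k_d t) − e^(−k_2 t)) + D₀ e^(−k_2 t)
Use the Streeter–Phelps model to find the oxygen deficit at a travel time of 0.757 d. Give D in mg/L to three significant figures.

D ≈ 7.42 mg/L

k_d L₀/(k_2−k_d) = 0.406×52.7/(2.02−0.406) = 21.40/1.614 = 13.26 mg/L.
e^(−k_d t) = e^(−0.406×0.7570) = 0.7354; e^(−k_2 t) = e^(−2.02×0.7570) = 0.2167.
D = 13.26 × (0.7354 − 0.2167) + 2.52 × 0.2167 = 6.876 + 0.5461 = 7.422 mg/L.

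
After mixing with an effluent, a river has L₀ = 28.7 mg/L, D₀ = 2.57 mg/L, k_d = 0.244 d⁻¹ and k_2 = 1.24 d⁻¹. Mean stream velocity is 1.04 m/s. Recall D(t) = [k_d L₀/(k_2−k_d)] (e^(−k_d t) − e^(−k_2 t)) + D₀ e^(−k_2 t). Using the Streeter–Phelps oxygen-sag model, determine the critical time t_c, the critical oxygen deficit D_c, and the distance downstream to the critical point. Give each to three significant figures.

With k_2/k_d = 5.082 and 1 − D₀(k_2−k_d)/(k_d L₀) = 0.6345,
t_c = ln(5.082 × 0.6345) / (1.24 − 0.244) = ln(3.224) / 0.9960 = 1.171/0.9960 = 1.175 d.
D_c = (k_d/k_2) L₀ e^(−k_d t_c) = (0.244/1.24) × 28.7 × e^(−0.244×1.175) = 0.1968 × 28.7 × 0.7507 = 4.239 mg/L.
x_c = v t_c = 1.04 m/s × 1.175 d × 86400 s/d = 105600 m ≈ 106 km.

t_c ≈ 1.18 d; D_c ≈ 4.24 mg/L; x_c ≈ 106 km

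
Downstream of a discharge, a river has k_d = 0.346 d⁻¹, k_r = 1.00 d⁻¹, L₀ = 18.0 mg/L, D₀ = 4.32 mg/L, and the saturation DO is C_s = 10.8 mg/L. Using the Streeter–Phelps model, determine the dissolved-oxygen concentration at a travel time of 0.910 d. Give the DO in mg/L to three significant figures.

k_d L₀/(k_r−k_d) = 0.346×18.0/(1.00−0.346) = 6.228/0.6540 = 9.523 mg/L.
e^(−k_d t) = e^(−0.346×0.9100) = 0.7299; e^(−k_r t) = e^(−1.00×0.9100) = 0.4025.
D = 9.523 × (0.7299 − 0.4025) + 4.32 × 0.4025 = 3.117 + 1.739 = 4.856 mg/L.
DO = C_s − D = 10.8 − 4.856 = 5.944 mg/L.

DO ≈ 5.94 mg/L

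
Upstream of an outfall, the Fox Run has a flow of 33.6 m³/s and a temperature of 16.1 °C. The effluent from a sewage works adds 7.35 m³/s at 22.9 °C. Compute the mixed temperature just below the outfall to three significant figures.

17.3 °C

Flow-weighted mixing: C = (Q_r C_r + Q_w C_w)/(Q_r + Q_w)
= (33.6×16.1 + 7.35×22.9)/(33.6 + 7.35) = 709.3/40.95 = 17.32 °C.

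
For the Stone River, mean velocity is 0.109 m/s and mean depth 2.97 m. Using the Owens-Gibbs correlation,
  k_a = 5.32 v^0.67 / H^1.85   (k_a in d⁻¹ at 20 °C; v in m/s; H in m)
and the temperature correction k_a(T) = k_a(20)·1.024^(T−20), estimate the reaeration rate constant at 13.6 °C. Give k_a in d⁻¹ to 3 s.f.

k_a(20) = 5.32 × 0.109^0.67 / 2.97^1.85 = 5.32 × 0.2265 / 7.492 = 0.1608 d⁻¹.
k_a(13.6) = 0.1608 × 1.024^(13.6−20) = 0.1608 × 0.8592 = 0.1382 d⁻¹.

k_a ≈ 0.138 d⁻¹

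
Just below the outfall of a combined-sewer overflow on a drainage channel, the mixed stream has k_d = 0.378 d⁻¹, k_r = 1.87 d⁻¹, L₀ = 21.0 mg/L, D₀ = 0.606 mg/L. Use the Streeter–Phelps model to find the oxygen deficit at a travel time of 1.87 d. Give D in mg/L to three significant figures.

k_d L₀/(k_r−k_d) = 0.378×21.0/(1.87−0.378) = 7.938/1.492 = 5.320 mg/L.
e^(−k_d t) = e^(−0.378×1.870) = 0.4932; e^(−k_r t) = e^(−1.87×1.870) = 0.03029.
D = 5.320 × (0.4932 − 0.03029) + 0.606 × 0.03029 = 2.463 + 0.01836 = 2.481 mg/L.

D ≈ 2.48 mg/L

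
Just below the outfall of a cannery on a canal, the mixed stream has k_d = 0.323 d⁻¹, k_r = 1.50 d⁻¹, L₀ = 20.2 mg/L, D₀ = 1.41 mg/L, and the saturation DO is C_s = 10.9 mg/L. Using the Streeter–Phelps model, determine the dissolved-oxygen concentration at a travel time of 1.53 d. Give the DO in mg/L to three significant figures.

k_d L₀/(k_r−k_d) = 0.323×20.2/(1.50−0.323) = 6.525/1.177 = 5.543 mg/L.
e^(−k_d t) = e^(−0.323×1.530) = 0.6101; e^(−k_r t) = e^(−1.50×1.530) = 0.1008.
D = 5.543 × (0.6101 − 0.1008) + 1.41 × 0.1008 = 2.823 + 0.1421 = 2.965 mg/L.
DO = C_s − D = 10.9 − 2.965 = 7.935 mg/L.

DO ≈ 7.93 mg/L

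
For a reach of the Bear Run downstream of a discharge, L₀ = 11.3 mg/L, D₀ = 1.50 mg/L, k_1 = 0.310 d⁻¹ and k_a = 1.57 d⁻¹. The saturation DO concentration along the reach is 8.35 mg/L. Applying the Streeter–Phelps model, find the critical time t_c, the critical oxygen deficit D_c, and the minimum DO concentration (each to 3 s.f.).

t_c ≈ 0.672 d; D_c ≈ 1.81 mg/L; min DO ≈ 6.54 mg/L

t_c = [1/(k_a−k_1)] ln[(k_a/k_1)(1 − D₀(k_a−k_1)/(k_1 L₀))]
= [1/(1.57−0.310)] ln[(1.57/0.310)(1 − 1.50×1.260/(0.310×11.3))]
= (1/1.260) ln[5.065 × 0.4605] = 0.7937 × ln(2.332) = 0.7937 × 0.8467 = 0.6720 d.
D_c = (k_1/k_a) L₀ e^(−k_1 t_c) = (0.310/1.57) × 11.3 × e^(−0.310×0.6720) = 0.1975 × 11.3 × 0.8119 = 1.812 mg/L.
Minimum DO = C_s − D_c = 8.35 − 1.812 = 6.538 mg/L.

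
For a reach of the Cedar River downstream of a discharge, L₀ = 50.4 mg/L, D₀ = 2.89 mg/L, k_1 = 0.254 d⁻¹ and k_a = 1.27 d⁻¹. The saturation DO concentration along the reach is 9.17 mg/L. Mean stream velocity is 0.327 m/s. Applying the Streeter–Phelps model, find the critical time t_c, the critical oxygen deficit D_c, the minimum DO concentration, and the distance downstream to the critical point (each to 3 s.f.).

With k_a/k_1 = 5.000 and 1 − D₀(k_a−k_1)/(k_1 L₀) = 0.7706,
t_c = ln(5.000 × 0.7706) / (1.27 − 0.254) = ln(3.853) / 1.016 = 1.349/1.016 = 1.328 d.
D_c = (k_1/k_a) L₀ e^(−k_1 t_c) = (0.254/1.27) × 50.4 × e^(−0.254×1.328) = 0.2000 × 50.4 × 0.7137 = 7.195 mg/L.
Minimum DO = C_s − D_c = 9.17 − 7.195 = 1.975 mg/L.
x_c = v t_c = 0.327 m/s × 1.328 d × 86400 s/d = 37510 m ≈ 37.5 km.

t_c ≈ 1.33 d; D_c ≈ 7.19 mg/L; min DO ≈ 1.98 mg/L; x_c ≈ 37.5 km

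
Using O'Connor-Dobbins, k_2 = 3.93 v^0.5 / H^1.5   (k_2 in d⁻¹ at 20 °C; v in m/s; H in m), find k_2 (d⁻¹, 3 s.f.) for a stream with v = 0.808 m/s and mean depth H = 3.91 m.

k_2 ≈ 0.457 d⁻¹

k_2 = 3.93 × 0.808^0.5 / 3.91^1.5 = 3.93 × 0.8989 / 7.732 = 0.4569 d⁻¹.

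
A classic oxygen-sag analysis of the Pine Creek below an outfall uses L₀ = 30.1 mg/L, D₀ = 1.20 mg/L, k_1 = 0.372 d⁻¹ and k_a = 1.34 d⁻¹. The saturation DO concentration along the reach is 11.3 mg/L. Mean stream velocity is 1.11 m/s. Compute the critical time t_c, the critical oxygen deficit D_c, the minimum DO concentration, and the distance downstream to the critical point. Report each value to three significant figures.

t_c ≈ 1.21 d; D_c ≈ 5.33 mg/L; min DO ≈ 5.97 mg/L; x_c ≈ 116 km

With k_a/k_1 = 3.602 and 1 − D₀(k_a−k_1)/(k_1 L₀) = 0.8963,
t_c = ln(3.602 × 0.8963) / (1.34 − 0.372) = ln(3.228) / 0.9680 = 1.172/0.9680 = 1.211 d.
L(t_c) = L₀ e^(−k_1 t_c) = 30.1 × 0.6374 = 19.18 mg/L, and at the critical point k_a D_c = k_1 L, so D_c = (0.372/1.34) × 19.18 = 5.326 mg/L.
Minimum DO = C_s − D_c = 11.3 − 5.326 = 5.974 mg/L.
x_c = v t_c = 1.11 m/s × 1.211 d × 86400 s/d = 116100 m ≈ 116 km.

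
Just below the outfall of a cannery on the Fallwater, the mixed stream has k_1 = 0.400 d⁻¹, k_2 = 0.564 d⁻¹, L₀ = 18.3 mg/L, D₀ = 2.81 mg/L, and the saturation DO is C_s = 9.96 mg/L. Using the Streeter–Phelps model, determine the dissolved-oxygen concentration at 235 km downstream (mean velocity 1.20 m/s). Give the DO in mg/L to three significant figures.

Travel time t = x/v = 235 km / (1.20 m/s) = 235000 m / 1.20 m/s = 195800 s = 2.267 d.
k_1 L₀/(k_2−k_1) = 0.400×18.3/(0.564−0.400) = 7.320/0.1640 = 44.63 mg/L.
e^(−k_1 t) = e^(−0.400×2.267) = 0.4039; e^(−k_2 t) = e^(−0.564×2.267) = 0.2785.
D = 44.63 × (0.4039 − 0.2785) + 2.81 × 0.2785 = 5.596 + 0.7826 = 6.379 mg/L.
DO = C_s − D = 9.96 − 6.379 = 3.581 mg/L.

DO ≈ 3.58 mg/L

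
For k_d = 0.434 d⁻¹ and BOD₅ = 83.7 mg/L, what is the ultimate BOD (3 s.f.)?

BOD₅ = L₀(1 − e^(−5k_d)) ⇒ L₀ = BOD₅ / (1 − e^(−5×0.434))
= 83.7 / (1 − 0.1142) = 83.7 / 0.8858 = 94.49 mg/L.

L₀ ≈ 94.5 mg/L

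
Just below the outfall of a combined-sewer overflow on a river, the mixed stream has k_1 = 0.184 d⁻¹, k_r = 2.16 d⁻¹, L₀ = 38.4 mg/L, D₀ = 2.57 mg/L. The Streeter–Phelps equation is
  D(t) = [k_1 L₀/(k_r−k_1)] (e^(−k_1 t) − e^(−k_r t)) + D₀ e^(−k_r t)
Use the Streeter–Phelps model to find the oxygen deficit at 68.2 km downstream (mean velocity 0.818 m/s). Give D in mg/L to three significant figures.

D ≈ 2.87 mg/L

Travel time t = x/v = 68.2 km / (0.818 m/s) = 68200 m / 0.818 m/s = 83370 s = 0.9650 d.
k_1 L₀/(k_r−k_1) = 0.184×38.4/(2.16−0.184) = 7.066/1.976 = 3.576 mg/L.
e^(−k_1 t) = e^(−0.184×0.9650) = 0.8373; e^(−k_r t) = e^(−2.16×0.9650) = 0.1244.
D = 3.576 × (0.8373 − 0.1244) + 2.57 × 0.1244 = 2.549 + 0.3197 = 2.869 mg/L.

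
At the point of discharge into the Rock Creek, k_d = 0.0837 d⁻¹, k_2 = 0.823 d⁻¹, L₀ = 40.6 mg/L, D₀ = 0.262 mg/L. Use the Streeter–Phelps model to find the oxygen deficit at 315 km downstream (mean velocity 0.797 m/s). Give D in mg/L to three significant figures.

D ≈ 3.03 mg/L

Travel time t = x/v = 315 km / (0.797 m/s) = 315000 m / 0.797 m/s = 395200 s = 4.574 d.
k_d L₀/(k_2−k_d) = 0.0837×40.6/(0.823−0.0837) = 3.398/0.7393 = 4.597 mg/L.
e^(−k_d t) = e^(−0.0837×4.574) = 0.6819; e^(−k_2 t) = e^(−0.823×4.574) = 0.02317.
D = 4.597 × (0.6819 − 0.02317) + 0.262 × 0.02317 = 3.028 + 0.006071 = 3.034 mg/L.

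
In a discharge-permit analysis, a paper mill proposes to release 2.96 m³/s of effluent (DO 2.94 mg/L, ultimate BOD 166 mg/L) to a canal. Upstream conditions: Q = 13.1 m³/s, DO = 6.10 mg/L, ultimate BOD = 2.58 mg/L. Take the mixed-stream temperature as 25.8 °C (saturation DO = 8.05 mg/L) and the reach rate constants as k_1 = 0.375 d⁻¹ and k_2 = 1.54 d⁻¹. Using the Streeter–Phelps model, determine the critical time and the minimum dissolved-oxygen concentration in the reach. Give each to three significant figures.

t_c ≈ 0.976 d; minimum DO ≈ 2.53 mg/L

Mixed DO = (13.1×6.10 + 2.96×2.94)/(13.1+2.96) = 88.61/16.06 = 5.518 mg/L.
Mixed L₀ = (13.1×2.58 + 2.96×166)/(16.06) = 525.2/16.06 = 32.70 mg/L.
Initial deficit D₀ = C_s − DO₀ = 8.05 − 5.518 = 2.532 mg/L.
t_c = (1/1.165) ln[(1.54/0.375)(1 − 2.532×1.165/(0.375×32.70))] = 0.8584 × ln(3.119) = 0.9763 d.
D_c = (0.375/1.54) × 32.70 × e^(−0.375×0.9763) = 0.2435 × 32.70 × 0.6934 = 5.521 mg/L.
Minimum DO = 8.05 − 5.521 = 2.529 mg/L.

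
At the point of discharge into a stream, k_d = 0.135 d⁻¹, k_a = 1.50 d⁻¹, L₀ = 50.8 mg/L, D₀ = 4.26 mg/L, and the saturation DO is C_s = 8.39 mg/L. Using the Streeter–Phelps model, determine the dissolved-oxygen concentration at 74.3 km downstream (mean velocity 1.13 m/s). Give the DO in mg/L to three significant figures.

DO ≈ 4.10 mg/L

Travel time t = x/v = 74.3 km / (1.13 m/s) = 74300 m / 1.13 m/s = 65750 s = 0.7610 d.
k_d L₀/(k_a−k_d) = 0.135×50.8/(1.50−0.135) = 6.858/1.365 = 5.024 mg/L.
e^(−k_d t) = e^(−0.135×0.7610) = 0.9024; e^(−k_a t) = e^(−1.50×0.7610) = 0.3193.
D = 5.024 × (0.9024 − 0.3193) + 4.26 × 0.3193 = 2.929 + 1.360 = 4.290 mg/L.
DO = C_s − D = 8.39 − 4.290 = 4.100 mg/L.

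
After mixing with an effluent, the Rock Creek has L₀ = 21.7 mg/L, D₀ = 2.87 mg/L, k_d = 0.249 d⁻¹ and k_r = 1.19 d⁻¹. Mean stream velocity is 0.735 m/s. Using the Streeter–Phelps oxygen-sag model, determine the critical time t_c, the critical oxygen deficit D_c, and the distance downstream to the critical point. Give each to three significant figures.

t_c ≈ 0.926 d; D_c ≈ 3.61 mg/L; x_c ≈ 58.8 km

t_c = [1/(k_r−k_d)] ln[(k_r/k_d)(1 − D₀(k_r−k_d)/(k_d L₀))]
= [1/(1.19−0.249)] ln[(1.19/0.249)(1 − 2.87×0.9410/(0.249×21.7))]
= (1/0.9410) ln[4.779 × 0.5002] = 1.063 × ln(2.390) = 1.063 × 0.8715 = 0.9261 d.
D_c = (k_d/k_r) L₀ e^(−k_d t_c) = (0.249/1.19) × 21.7 × e^(−0.249×0.9261) = 0.2092 × 21.7 × 0.7941 = 3.605 mg/L.
x_c = v t_c = 0.735 m/s × 0.9261 d × 86400 s/d = 58810 m ≈ 58.8 km.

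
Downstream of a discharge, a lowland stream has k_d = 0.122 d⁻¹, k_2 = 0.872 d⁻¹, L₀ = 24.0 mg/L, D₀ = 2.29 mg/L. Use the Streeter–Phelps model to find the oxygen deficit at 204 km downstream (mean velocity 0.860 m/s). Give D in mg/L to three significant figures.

Travel time t = x/v = 204 km / (0.860 m/s) = 204000 m / 0.860 m/s = 237200 s = 2.745 d.
k_d L₀/(k_2−k_d) = 0.122×24.0/(0.872−0.122) = 2.928/0.7500 = 3.904 mg/L.
e^(−k_d t) = e^(−0.122×2.745) = 0.7154; e^(−k_2 t) = e^(−0.872×2.745) = 0.09126.
D = 3.904 × (0.7154 − 0.09126) + 2.29 × 0.09126 = 2.437 + 0.2090 = 2.646 mg/L.

D ≈ 2.65 mg/L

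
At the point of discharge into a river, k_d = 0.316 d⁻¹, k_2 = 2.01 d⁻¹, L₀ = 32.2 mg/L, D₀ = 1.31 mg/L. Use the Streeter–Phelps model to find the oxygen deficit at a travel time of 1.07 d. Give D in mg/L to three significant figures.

k_d L₀/(k_2−k_d) = 0.316×32.2/(2.01−0.316) = 10.18/1.694 = 6.007 mg/L.
e^(−k_d t) = e^(−0.316×1.070) = 0.7131; e^(−k_2 t) = e^(−2.01×1.070) = 0.1164.
D = 6.007 × (0.7131 − 0.1164) + 1.31 × 0.1164 = 3.584 + 0.1525 = 3.737 mg/L.

D ≈ 3.74 mg/L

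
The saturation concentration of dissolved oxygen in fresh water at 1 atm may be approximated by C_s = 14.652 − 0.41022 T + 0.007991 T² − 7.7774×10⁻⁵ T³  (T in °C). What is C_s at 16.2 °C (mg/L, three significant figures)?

C_s = 14.652 − 0.41022×16.2 + 0.007991×16.2² − 7.7774×10⁻⁵×16.2³ = 9.773 mg/L.

C_s ≈ 9.77 mg/L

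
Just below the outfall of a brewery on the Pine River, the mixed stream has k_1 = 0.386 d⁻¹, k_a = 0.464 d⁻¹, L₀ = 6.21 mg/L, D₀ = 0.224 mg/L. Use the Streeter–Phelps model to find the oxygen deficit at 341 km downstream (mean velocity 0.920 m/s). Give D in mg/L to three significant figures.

D ≈ 1.70 mg/L

Travel time t = x/v = 341 km / (0.920 m/s) = 341000 m / 0.920 m/s = 370700 s = 4.290 d.
k_1 L₀/(k_a−k_1) = 0.386×6.21/(0.464−0.386) = 2.397/0.07800 = 30.73 mg/L.
e^(−k_1 t) = e^(−0.386×4.290) = 0.1909; e^(−k_a t) = e^(−0.464×4.290) = 0.1366.
D = 30.73 × (0.1909 − 0.1366) + 0.224 × 0.1366 = 1.669 + 0.03060 = 1.699 mg/L.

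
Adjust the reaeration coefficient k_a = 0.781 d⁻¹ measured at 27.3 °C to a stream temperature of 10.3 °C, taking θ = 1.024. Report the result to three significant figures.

k_a(T₂) = k_a(T₁) · θ^(T₂−T₁) = 0.781 × 1.024^(10.3−27.3)
= 0.781 × 1.024^-17.0 = 0.781 × 0.6682 = 0.5219 d⁻¹.

k_a ≈ 0.522 d⁻¹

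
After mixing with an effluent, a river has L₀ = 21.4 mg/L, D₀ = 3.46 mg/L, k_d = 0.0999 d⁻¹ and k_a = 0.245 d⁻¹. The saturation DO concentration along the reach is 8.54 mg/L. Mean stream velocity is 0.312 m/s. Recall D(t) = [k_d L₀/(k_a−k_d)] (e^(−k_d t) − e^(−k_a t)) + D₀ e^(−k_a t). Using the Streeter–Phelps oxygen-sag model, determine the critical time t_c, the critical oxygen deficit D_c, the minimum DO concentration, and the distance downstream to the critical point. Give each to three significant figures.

t_c ≈ 4.34 d; D_c ≈ 5.66 mg/L; min DO ≈ 2.88 mg/L; x_c ≈ 117 km

At the critical point dD/dt = 0, so k_d L₀ e^(−k_d t) = k_a D. Substituting D(t) from the Streeter–Phelps equation and solving for t gives
t_c = ln[(k_a/k_d)(1 − D₀(k_a−k_d)/(k_d L₀))] / (k_a−k_d).
Here k_a−k_d = 0.1451 d⁻¹ and 1 − D₀(k_a−k_d)/(k_d L₀) = 1 − 3.46×0.1451/(0.0999×21.4) = 0.7652, so
t_c = ln(2.452 × 0.7652) / 0.1451 = 0.6294 / 0.1451 = 4.338 d.
D_c = (k_d/k_a) L₀ e^(−k_d t_c) = (0.0999/0.245) × 21.4 × e^(−0.0999×4.338) = 0.4078 × 21.4 × 0.6483 = 5.657 mg/L.
Minimum DO = C_s − D_c = 8.54 − 5.657 = 2.883 mg/L.
x_c = v t_c = 0.312 m/s × 4.338 d × 86400 s/d = 116900 m ≈ 117 km.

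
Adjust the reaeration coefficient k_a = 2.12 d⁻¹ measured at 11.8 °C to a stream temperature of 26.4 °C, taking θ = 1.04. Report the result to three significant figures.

k_a ≈ 3.76 d⁻¹

k_a(T₂) = k_a(T₁) · θ^(T₂−T₁) = 2.12 × 1.04^(26.4−11.8)
= 2.12 × 1.04^14.6 = 2.12 × 1.773 = 3.759 d⁻¹.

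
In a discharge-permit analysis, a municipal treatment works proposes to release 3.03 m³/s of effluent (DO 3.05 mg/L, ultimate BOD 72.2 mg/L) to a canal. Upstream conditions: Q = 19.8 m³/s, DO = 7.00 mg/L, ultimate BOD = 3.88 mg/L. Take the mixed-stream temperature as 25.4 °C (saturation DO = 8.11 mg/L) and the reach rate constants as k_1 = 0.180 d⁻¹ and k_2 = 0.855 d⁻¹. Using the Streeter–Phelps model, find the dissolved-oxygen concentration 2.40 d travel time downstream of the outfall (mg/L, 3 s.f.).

Mixed DO = (19.8×7.00 + 3.03×3.05)/(19.8+3.03) = 147.8/22.83 = 6.476 mg/L.
Mixed L₀ = (19.8×3.88 + 3.03×72.2)/(22.83) = 295.6/22.83 = 12.95 mg/L.
Initial deficit D₀ = C_s − DO₀ = 8.11 − 6.476 = 1.634 mg/L.
D(2.40) = [0.180×12.95/(0.855−0.180)](e^(−0.180×2.40) − e^(−0.855×2.40)) + 1.634 e^(−0.855×2.40)
= 3.453 × (0.6492 − 0.1285) + 1.634 × 0.1285 = 2.008 mg/L.
DO = 8.11 − 2.008 = 6.102 mg/L.

DO ≈ 6.10 mg/L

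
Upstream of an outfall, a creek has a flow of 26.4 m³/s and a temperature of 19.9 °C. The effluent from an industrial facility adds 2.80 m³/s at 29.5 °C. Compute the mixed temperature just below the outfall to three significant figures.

20.8 °C

Flow-weighted mixing: C = (Q_r C_r + Q_w C_w)/(Q_r + Q_w)
= (26.4×19.9 + 2.80×29.5)/(26.4 + 2.80) = 608.0/29.20 = 20.82 °C.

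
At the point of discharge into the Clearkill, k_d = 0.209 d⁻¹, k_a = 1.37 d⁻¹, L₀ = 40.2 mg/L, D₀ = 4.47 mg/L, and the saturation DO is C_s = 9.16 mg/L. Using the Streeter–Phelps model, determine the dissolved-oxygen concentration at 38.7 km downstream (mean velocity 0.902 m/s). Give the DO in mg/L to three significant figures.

DO ≈ 4.04 mg/L

Travel time t = x/v = 38.7 km / (0.902 m/s) = 38700 m / 0.902 m/s = 42900 s = 0.4966 d.
k_d L₀/(k_a−k_d) = 0.209×40.2/(1.37−0.209) = 8.402/1.161 = 7.237 mg/L.
e^(−k_d t) = e^(−0.209×0.4966) = 0.9014; e^(−k_a t) = e^(−1.37×0.4966) = 0.5065.
D = 7.237 × (0.9014 − 0.5065) + 4.47 × 0.5065 = 2.858 + 2.264 = 5.122 mg/L.
DO = C_s − D = 9.16 − 5.122 = 4.038 mg/L.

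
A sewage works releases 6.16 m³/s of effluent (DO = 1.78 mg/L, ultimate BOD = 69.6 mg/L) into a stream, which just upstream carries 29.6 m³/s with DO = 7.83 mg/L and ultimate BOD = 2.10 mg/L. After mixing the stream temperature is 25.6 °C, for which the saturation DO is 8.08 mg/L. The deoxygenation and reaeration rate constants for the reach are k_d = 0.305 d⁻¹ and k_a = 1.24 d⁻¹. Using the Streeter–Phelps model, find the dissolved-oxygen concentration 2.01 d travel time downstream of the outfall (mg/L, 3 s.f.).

DO ≈ 5.92 mg/L

Mixed DO = (29.6×7.83 + 6.16×1.78)/(29.6+6.16) = 242.7/35.76 = 6.788 mg/L.
Mixed L₀ = (29.6×2.10 + 6.16×69.6)/(35.76) = 490.9/35.76 = 13.73 mg/L.
Initial deficit D₀ = C_s − DO₀ = 8.08 − 6.788 = 1.292 mg/L.
D(2.01) = [0.305×13.73/(1.24−0.305)](e^(−0.305×2.01) − e^(−1.24×2.01)) + 1.292 e^(−1.24×2.01)
= 4.478 × (0.5417 − 0.08271) + 1.292 × 0.08271 = 2.162 mg/L.
DO = 8.08 − 2.162 = 5.918 mg/L.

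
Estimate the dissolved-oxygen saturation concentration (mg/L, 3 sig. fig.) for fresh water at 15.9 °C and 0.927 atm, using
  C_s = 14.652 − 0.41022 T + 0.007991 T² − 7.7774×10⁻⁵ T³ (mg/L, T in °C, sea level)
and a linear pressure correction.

At sea level: C_s = 14.652 − 0.41022×15.9 + 0.007991×15.9² − 7.7774×10⁻⁵×15.9³ = 9.837 mg/L.
Pressure correction: C_s' = 9.837 × 0.927 = 9.119 mg/L.

C_s ≈ 9.12 mg/L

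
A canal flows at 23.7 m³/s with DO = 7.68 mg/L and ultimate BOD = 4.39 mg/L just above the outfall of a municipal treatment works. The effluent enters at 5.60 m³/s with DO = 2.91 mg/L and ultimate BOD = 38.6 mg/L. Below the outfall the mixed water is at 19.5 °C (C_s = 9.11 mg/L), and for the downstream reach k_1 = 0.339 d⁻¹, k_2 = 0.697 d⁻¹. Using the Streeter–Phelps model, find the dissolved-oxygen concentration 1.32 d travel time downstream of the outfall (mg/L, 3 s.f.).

Mixed DO = (23.7×7.68 + 5.60×2.91)/(23.7+5.60) = 198.3/29.30 = 6.768 mg/L.
Mixed L₀ = (23.7×4.39 + 5.60×38.6)/(29.30) = 320.2/29.30 = 10.93 mg/L.
Initial deficit D₀ = C_s − DO₀ = 9.11 − 6.768 = 2.342 mg/L.
D(1.32) = [0.339×10.93/(0.697−0.339)](e^(−0.339×1.32) − e^(−0.697×1.32)) + 2.342 e^(−0.697×1.32)
= 10.35 × (0.6392 − 0.3985) + 2.342 × 0.3985 = 3.424 mg/L.
DO = 9.11 − 3.424 = 5.686 mg/L.

DO ≈ 5.69 mg/L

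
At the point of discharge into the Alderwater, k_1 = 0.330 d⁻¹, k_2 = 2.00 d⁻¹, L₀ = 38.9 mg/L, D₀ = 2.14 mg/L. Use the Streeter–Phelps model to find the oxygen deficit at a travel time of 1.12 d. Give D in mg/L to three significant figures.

D ≈ 4.72 mg/L

k_1 L₀/(k_2−k_1) = 0.330×38.9/(2.00−0.330) = 12.84/1.670 = 7.687 mg/L.
e^(−k_1 t) = e^(−0.330×1.120) = 0.6910; e^(−k_2 t) = e^(−2.00×1.120) = 0.1065.
D = 7.687 × (0.6910 − 0.1065) + 2.14 × 0.1065 = 4.493 + 0.2278 = 4.721 mg/L.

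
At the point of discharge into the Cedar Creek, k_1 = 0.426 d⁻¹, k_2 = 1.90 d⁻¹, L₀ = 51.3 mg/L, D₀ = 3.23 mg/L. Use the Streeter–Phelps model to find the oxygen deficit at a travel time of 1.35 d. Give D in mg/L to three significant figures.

D ≈ 7.45 mg/L

k_1 L₀/(k_2−k_1) = 0.426×51.3/(1.90−0.426) = 21.85/1.474 = 14.83 mg/L.
e^(−k_1 t) = e^(−0.426×1.350) = 0.5626; e^(−k_2 t) = e^(−1.90×1.350) = 0.07692.
D = 14.83 × (0.5626 − 0.07692) + 3.23 × 0.07692 = 7.202 + 0.2484 = 7.450 mg/L.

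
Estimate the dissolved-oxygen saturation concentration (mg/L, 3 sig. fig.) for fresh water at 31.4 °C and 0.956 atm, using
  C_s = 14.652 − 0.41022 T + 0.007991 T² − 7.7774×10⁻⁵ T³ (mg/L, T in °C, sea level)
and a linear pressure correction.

At sea level: C_s = 14.652 − 0.41022×31.4 + 0.007991×31.4² − 7.7774×10⁻⁵×31.4³ = 7.242 mg/L.
Pressure correction: C_s' = 7.242 × 0.956 = 6.923 mg/L.

C_s ≈ 6.92 mg/L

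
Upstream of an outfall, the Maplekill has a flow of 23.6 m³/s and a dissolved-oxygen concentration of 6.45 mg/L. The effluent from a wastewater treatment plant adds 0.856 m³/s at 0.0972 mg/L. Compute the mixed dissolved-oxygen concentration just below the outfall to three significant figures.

Flow-weighted mixing: C = (Q_r C_r + Q_w C_w)/(Q_r + Q_w)
= (23.6×6.45 + 0.856×0.0972)/(23.6 + 0.856) = 152.3/24.46 = 6.228 mg/L.

6.23 mg/L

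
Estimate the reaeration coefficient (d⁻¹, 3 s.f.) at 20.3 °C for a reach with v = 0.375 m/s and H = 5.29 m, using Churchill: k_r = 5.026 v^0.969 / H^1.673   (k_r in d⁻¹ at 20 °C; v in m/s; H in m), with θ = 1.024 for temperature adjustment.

k_r ≈ 0.121 d⁻¹

k_r(20) = 5.026 × 0.375^0.969 / 5.29^1.673 = 5.026 × 0.3866 / 16.23 = 0.1197 d⁻¹.
k_r(20.3) = 0.1197 × 1.024^(20.3−20) = 0.1197 × 1.007 = 0.1206 d⁻¹.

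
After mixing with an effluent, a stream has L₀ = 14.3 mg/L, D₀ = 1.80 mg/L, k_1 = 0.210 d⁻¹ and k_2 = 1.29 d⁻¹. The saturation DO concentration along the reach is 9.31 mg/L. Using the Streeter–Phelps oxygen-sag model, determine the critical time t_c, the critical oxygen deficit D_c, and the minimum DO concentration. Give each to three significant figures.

t_c ≈ 0.716 d; D_c ≈ 2.00 mg/L; min DO ≈ 7.31 mg/L

t_c = [1/(k_2−k_1)] ln[(k_2/k_1)(1 − D₀(k_2−k_1)/(k_1 L₀))]
= [1/(1.29−0.210)] ln[(1.29/0.210)(1 − 1.80×1.080/(0.210×14.3))]
= (1/1.080) ln[6.143 × 0.3526] = 0.9259 × ln(2.166) = 0.9259 × 0.7730 = 0.7157 d.
D_c = (k_1/k_2) L₀ e^(−k_1 t_c) = (0.210/1.29) × 14.3 × e^(−0.210×0.7157) = 0.1628 × 14.3 × 0.8604 = 2.003 mg/L.
Minimum DO = C_s − D_c = 9.31 − 2.003 = 7.307 mg/L.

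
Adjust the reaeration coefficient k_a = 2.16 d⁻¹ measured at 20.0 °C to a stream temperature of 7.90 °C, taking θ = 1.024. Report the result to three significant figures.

k_a(T₂) = k_a(T₁) · θ^(T₂−T₁) = 2.16 × 1.024^(7.90−20.0)
= 2.16 × 1.024^-12.1 = 2.16 × 0.7505 = 1.621 d⁻¹.

k_a ≈ 1.62 d⁻¹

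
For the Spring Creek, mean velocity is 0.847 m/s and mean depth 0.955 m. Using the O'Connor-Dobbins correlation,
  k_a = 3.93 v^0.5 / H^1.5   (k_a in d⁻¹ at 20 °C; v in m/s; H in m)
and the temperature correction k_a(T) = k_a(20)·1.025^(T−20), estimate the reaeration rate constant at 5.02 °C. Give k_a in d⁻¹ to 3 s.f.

k_a(20) = 3.93 × 0.847^0.5 / 0.955^1.5 = 3.93 × 0.9203 / 0.9333 = 3.876 d⁻¹.
k_a(5.02) = 3.876 × 1.025^(5.02−20) = 3.876 × 0.6908 = 2.677 d⁻¹.

k_a ≈ 2.68 d⁻¹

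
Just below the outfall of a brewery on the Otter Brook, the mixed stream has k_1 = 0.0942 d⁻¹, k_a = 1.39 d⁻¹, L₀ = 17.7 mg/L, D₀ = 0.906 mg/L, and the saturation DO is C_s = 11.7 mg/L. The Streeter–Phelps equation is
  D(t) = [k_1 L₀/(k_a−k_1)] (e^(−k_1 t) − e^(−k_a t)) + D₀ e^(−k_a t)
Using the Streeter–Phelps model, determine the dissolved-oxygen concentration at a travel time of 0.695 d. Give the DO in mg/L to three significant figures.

DO ≈ 10.6 mg/L

k_1 L₀/(k_a−k_1) = 0.0942×17.7/(1.39−0.0942) = 1.667/1.296 = 1.287 mg/L.
e^(−k_1 t) = e^(−0.0942×0.6950) = 0.9366; e^(−k_a t) = e^(−1.39×0.6950) = 0.3806.
D = 1.287 × (0.9366 − 0.3806) + 0.906 × 0.3806 = 0.7155 + 0.3448 = 1.060 mg/L.
DO = C_s − D = 11.7 − 1.060 = 10.64 mg/L.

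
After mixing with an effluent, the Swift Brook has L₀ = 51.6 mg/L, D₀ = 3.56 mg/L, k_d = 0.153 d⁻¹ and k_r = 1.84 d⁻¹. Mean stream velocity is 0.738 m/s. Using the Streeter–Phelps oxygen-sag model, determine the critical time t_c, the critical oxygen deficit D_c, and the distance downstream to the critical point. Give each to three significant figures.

t_c ≈ 0.627 d; D_c ≈ 3.90 mg/L; x_c ≈ 40.0 km

t_c = [1/(k_r−k_d)] ln[(k_r/k_d)(1 − D₀(k_r−k_d)/(k_d L₀))]
= [1/(1.84−0.153)] ln[(1.84/0.153)(1 − 3.56×1.687/(0.153×51.6))]
= (1/1.687) ln[12.03 × 0.2393] = 0.5928 × ln(2.878) = 0.5928 × 1.057 = 0.6265 d.
D_c = (k_d/k_r) L₀ e^(−k_d t_c) = (0.153/1.84) × 51.6 × e^(−0.153×0.6265) = 0.08315 × 51.6 × 0.9086 = 3.898 mg/L.
x_c = v t_c = 0.738 m/s × 0.6265 d × 86400 s/d = 39950 m ≈ 40.0 km.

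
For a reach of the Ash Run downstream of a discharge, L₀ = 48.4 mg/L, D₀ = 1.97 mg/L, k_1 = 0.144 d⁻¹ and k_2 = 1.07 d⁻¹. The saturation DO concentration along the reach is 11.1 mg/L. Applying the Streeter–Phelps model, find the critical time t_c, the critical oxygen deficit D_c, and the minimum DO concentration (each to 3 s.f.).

t_c ≈ 1.84 d; D_c ≈ 5.00 mg/L; min DO ≈ 6.10 mg/L

t_c = [1/(k_2−k_1)] ln[(k_2/k_1)(1 − D₀(k_2−k_1)/(k_1 L₀))]
= [1/(1.07−0.144)] ln[(1.07/0.144)(1 − 1.97×0.9260/(0.144×48.4))]
= (1/0.9260) ln[7.431 × 0.7383] = 1.080 × ln(5.486) = 1.080 × 1.702 = 1.838 d.
L(t_c) = L₀ e^(−k_1 t_c) = 48.4 × 0.7674 = 37.14 mg/L, and at the critical point k_2 D_c = k_1 L, so D_c = (0.144/1.07) × 37.14 = 4.999 mg/L.
Minimum DO = C_s − D_c = 11.1 − 4.999 = 6.101 mg/L.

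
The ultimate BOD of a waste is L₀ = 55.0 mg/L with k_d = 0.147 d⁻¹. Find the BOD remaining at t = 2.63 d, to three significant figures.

L ≈ 37.4 mg/L

L_t = L₀ e^(−k_d t) = 55.0 × e^(−0.147×2.63) = 55.0 × 0.6794 = 37.36 mg/L.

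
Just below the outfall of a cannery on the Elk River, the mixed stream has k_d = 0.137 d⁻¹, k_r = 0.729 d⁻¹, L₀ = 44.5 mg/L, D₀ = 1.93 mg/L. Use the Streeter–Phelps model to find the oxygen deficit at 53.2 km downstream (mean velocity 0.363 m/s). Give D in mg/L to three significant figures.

Travel time t = x/v = 53.2 km / (0.363 m/s) = 53200 m / 0.363 m/s = 146600 s = 1.696 d.
k_d L₀/(k_r−k_d) = 0.137×44.5/(0.729−0.137) = 6.097/0.5920 = 10.30 mg/L.
e^(−k_d t) = e^(−0.137×1.696) = 0.7926; e^(−k_r t) = e^(−0.729×1.696) = 0.2904.
D = 10.30 × (0.7926 − 0.2904) + 1.93 × 0.2904 = 5.172 + 0.5604 = 5.733 mg/L.

D ≈ 5.73 mg/L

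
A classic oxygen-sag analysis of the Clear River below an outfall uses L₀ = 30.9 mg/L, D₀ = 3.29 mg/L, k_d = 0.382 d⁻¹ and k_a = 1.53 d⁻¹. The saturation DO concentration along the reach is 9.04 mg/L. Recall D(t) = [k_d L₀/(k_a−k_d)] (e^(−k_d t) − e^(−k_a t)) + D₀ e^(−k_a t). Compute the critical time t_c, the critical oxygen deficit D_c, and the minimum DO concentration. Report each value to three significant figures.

t_c = [1/(k_a−k_d)] ln[(k_a/k_d)(1 − D₀(k_a−k_d)/(k_d L₀))]
= [1/(1.53−0.382)] ln[(1.53/0.382)(1 − 3.29×1.148/(0.382×30.9))]
= (1/1.148) ln[4.005 × 0.6800] = 0.8711 × ln(2.724) = 0.8711 × 1.002 = 0.8728 d.
L(t_c) = L₀ e^(−k_d t_c) = 30.9 × 0.7165 = 22.14 mg/L, and at the critical point k_a D_c = k_d L, so D_c = (0.382/1.53) × 22.14 = 5.528 mg/L.
Minimum DO = C_s − D_c = 9.04 − 5.528 = 3.512 mg/L.

t_c ≈ 0.873 d; D_c ≈ 5.53 mg/L; min DO ≈ 3.51 mg/L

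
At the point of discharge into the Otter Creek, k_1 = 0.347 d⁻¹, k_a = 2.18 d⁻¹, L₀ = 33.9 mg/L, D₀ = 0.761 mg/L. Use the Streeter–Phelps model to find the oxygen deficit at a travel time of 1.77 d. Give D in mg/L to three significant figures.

D ≈ 3.35 mg/L

k_1 L₀/(k_a−k_1) = 0.347×33.9/(2.18−0.347) = 11.76/1.833 = 6.418 mg/L.
e^(−k_1 t) = e^(−0.347×1.770) = 0.5411; e^(−k_a t) = e^(−2.18×1.770) = 0.02110.
D = 6.418 × (0.5411 − 0.02110) + 0.761 × 0.02110 = 3.337 + 0.01606 = 3.353 mg/L.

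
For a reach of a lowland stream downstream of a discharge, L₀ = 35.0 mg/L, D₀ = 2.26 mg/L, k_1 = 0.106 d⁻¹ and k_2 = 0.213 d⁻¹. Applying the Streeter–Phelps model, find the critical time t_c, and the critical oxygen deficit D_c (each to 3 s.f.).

t_c ≈ 5.89 d; D_c ≈ 9.33 mg/L

At the critical point dD/dt = 0, so k_1 L₀ e^(−k_1 t) = k_2 D. Substituting D(t) from the Streeter–Phelps equation and solving for t gives
t_c = ln[(k_2/k_1)(1 − D₀(k_2−k_1)/(k_1 L₀))] / (k_2−k_1).
Here k_2−k_1 = 0.1070 d⁻¹ and 1 − D₀(k_2−k_1)/(k_1 L₀) = 1 − 2.26×0.1070/(0.106×35.0) = 0.9348, so
t_c = ln(2.009 × 0.9348) / 0.1070 = 0.6305 / 0.1070 = 5.892 d.
D_c = (k_1/k_2) L₀ e^(−k_1 t_c) = (0.106/0.213) × 35.0 × e^(−0.106×5.892) = 0.4977 × 35.0 × 0.5355 = 9.327 mg/L.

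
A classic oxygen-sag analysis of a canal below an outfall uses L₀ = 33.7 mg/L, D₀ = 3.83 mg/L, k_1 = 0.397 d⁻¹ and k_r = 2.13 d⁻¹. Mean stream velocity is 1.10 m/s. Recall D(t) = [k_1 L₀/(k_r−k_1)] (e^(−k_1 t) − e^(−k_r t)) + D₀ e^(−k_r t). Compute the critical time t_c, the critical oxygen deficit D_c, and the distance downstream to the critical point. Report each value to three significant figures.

t_c ≈ 0.574 d; D_c ≈ 5.00 mg/L; x_c ≈ 54.5 km

With k_r/k_1 = 5.365 and 1 − D₀(k_r−k_1)/(k_1 L₀) = 0.5039,
t_c = ln(5.365 × 0.5039) / (2.13 − 0.397) = ln(2.703) / 1.733 = 0.9945/1.733 = 0.5739 d.
D_c = (k_1/k_r) L₀ e^(−k_1 t_c) = (0.397/2.13) × 33.7 × e^(−0.397×0.5739) = 0.1864 × 33.7 × 0.7963 = 5.001 mg/L.
x_c = v t_c = 1.10 m/s × 0.5739 d × 86400 s/d = 54540 m ≈ 54.5 km.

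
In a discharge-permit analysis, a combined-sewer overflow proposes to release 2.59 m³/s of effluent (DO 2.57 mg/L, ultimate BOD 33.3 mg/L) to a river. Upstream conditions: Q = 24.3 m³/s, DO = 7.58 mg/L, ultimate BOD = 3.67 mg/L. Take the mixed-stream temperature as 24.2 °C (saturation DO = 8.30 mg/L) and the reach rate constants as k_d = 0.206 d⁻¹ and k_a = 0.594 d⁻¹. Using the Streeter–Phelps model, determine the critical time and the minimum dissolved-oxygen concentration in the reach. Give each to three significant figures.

Mixed DO = (24.3×7.58 + 2.59×2.57)/(24.3+2.59) = 190.9/26.89 = 7.097 mg/L.
Mixed L₀ = (24.3×3.67 + 2.59×33.3)/(26.89) = 175.4/26.89 = 6.524 mg/L.
Initial deficit D₀ = C_s − DO₀ = 8.30 − 7.097 = 1.203 mg/L.
t_c = (1/0.3880) ln[(0.594/0.206)(1 − 1.203×0.3880/(0.206×6.524))] = 2.577 × ln(1.882) = 1.630 d.
D_c = (0.206/0.594) × 6.524 × e^(−0.206×1.630) = 0.3468 × 6.524 × 0.7147 = 1.617 mg/L.
Minimum DO = 8.30 − 1.617 = 6.683 mg/L.

t_c ≈ 1.63 d; minimum DO ≈ 6.68 mg/L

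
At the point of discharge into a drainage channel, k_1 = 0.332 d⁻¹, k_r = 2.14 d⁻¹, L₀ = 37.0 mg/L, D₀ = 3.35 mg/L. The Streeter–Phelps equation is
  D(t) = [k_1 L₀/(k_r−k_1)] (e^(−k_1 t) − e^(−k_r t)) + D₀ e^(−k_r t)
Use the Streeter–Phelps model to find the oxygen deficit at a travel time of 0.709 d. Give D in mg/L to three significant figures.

D ≈ 4.61 mg/L

k_1 L₀/(k_r−k_1) = 0.332×37.0/(2.14−0.332) = 12.28/1.808 = 6.794 mg/L.
e^(−k_1 t) = e^(−0.332×0.7090) = 0.7903; e^(−k_r t) = e^(−2.14×0.7090) = 0.2193.
D = 6.794 × (0.7903 − 0.2193) + 3.35 × 0.2193 = 3.879 + 0.7347 = 4.614 mg/L.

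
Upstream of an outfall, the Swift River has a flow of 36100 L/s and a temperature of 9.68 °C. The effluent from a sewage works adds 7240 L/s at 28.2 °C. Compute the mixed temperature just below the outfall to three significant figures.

12.8 °C

Flow-weighted mixing: C = (Q_r C_r + Q_w C_w)/(Q_r + Q_w)
= (36100×9.68 + 7240×28.2)/(36100 + 7240) = 553600/43340 = 12.77 °C.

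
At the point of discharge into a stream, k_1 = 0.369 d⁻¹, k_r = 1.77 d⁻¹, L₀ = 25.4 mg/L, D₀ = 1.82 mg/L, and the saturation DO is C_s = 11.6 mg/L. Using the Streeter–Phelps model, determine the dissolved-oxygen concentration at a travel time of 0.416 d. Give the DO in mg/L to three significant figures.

k_1 L₀/(k_r−k_1) = 0.369×25.4/(1.77−0.369) = 9.373/1.401 = 6.690 mg/L.
e^(−k_1 t) = e^(−0.369×0.4160) = 0.8577; e^(−k_r t) = e^(−1.77×0.4160) = 0.4789.
D = 6.690 × (0.8577 − 0.4789) + 1.82 × 0.4789 = 2.534 + 0.8715 = 3.406 mg/L.
DO = C_s − D = 11.6 − 3.406 = 8.194 mg/L.

DO ≈ 8.19 mg/L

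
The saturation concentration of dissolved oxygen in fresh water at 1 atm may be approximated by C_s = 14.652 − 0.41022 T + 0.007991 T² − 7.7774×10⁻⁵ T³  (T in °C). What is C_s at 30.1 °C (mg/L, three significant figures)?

C_s = 14.652 − 0.41022×30.1 + 0.007991×30.1² − 7.7774×10⁻⁵×30.1³ = 7.423 mg/L.

C_s ≈ 7.42 mg/L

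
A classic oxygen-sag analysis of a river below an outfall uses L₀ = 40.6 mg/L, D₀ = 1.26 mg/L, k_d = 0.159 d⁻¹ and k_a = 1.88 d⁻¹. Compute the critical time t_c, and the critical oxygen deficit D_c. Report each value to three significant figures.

t_c ≈ 1.20 d; D_c ≈ 2.84 mg/L

With k_a/k_d = 11.82 and 1 − D₀(k_a−k_d)/(k_d L₀) = 0.6641,
t_c = ln(11.82 × 0.6641) / (1.88 − 0.159) = ln(7.852) / 1.721 = 2.061/1.721 = 1.197 d.
L(t_c) = L₀ e^(−k_d t_c) = 40.6 × 0.8266 = 33.56 mg/L, and at the critical point k_a D_c = k_d L, so D_c = (0.159/1.88) × 33.56 = 2.838 mg/L.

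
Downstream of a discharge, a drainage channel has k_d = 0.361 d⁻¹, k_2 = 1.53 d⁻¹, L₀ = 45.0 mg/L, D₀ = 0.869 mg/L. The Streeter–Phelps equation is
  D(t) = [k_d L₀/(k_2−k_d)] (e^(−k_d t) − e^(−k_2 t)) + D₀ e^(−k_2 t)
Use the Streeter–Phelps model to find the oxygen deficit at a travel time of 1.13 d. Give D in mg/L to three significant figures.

k_d L₀/(k_2−k_d) = 0.361×45.0/(1.53−0.361) = 16.25/1.169 = 13.90 mg/L.
e^(−k_d t) = e^(−0.361×1.130) = 0.6650; e^(−k_2 t) = e^(−1.53×1.130) = 0.1775.
D = 13.90 × (0.6650 − 0.1775) + 0.869 × 0.1775 = 6.775 + 0.1542 = 6.929 mg/L.

D ≈ 6.93 mg/L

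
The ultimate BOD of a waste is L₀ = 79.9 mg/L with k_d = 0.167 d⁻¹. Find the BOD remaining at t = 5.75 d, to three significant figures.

L_t = L₀ e^(−k_d t) = 79.9 × e^(−0.167×5.75) = 79.9 × 0.3828 = 30.59 mg/L.

L ≈ 30.6 mg/L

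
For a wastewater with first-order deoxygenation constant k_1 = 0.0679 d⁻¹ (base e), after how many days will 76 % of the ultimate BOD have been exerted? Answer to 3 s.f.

y/L₀ = 1 − e^(−k_1 t) = 0.76 ⇒ e^(−k_1 t) = 0.240
t = −ln(0.240) / 0.0679 = 1.427 / 0.0679 = 21.02 d.

t ≈ 21.0 d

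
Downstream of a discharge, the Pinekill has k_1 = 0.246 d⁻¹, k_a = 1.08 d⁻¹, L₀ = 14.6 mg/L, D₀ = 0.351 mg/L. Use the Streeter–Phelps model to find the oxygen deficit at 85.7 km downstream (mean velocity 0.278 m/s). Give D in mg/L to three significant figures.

D ≈ 1.71 mg/L

Travel time t = x/v = 85.7 km / (0.278 m/s) = 85700 m / 0.278 m/s = 308300 s = 3.568 d.
k_1 L₀/(k_a−k_1) = 0.246×14.6/(1.08−0.246) = 3.592/0.8340 = 4.306 mg/L.
e^(−k_1 t) = e^(−0.246×3.568) = 0.4157; e^(−k_a t) = e^(−1.08×3.568) = 0.02121.
D = 4.306 × (0.4157 − 0.02121) + 0.351 × 0.02121 = 1.699 + 0.007444 = 1.706 mg/L.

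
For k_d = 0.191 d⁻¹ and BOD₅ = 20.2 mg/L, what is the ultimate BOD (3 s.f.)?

L₀ ≈ 32.8 mg/L

BOD₅ = L₀(1 − e^(−5k_d)) ⇒ L₀ = BOD₅ / (1 − e^(−5×0.191))
= 20.2 / (1 − 0.3848) = 20.2 / 0.6152 = 32.84 mg/L.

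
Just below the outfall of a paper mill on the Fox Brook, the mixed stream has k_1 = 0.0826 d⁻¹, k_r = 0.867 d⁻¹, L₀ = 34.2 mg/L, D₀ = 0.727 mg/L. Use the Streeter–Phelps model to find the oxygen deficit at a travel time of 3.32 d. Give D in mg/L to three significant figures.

D ≈ 2.58 mg/L

k_1 L₀/(k_r−k_1) = 0.0826×34.2/(0.867−0.0826) = 2.825/0.7844 = 3.601 mg/L.
e^(−k_1 t) = e^(−0.0826×3.320) = 0.7602; e^(−k_r t) = e^(−0.867×3.320) = 0.05622.
D = 3.601 × (0.7602 − 0.05622) + 0.727 × 0.05622 = 2.535 + 0.04087 = 2.576 mg/L.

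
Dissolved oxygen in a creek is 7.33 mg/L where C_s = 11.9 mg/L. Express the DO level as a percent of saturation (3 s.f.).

61.6 % saturation

% saturation = C/C_s × 100 = 7.33/11.9 × 100 = 61.6 %.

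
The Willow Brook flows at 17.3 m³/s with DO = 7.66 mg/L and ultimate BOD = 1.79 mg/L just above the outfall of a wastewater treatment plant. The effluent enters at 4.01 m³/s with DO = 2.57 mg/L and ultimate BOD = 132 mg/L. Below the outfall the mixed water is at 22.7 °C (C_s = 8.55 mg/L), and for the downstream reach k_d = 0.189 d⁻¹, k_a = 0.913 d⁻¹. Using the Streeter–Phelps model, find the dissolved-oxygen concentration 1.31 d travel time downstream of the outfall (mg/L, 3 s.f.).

DO ≈ 4.71 mg/L

Mixed DO = (17.3×7.66 + 4.01×2.57)/(17.3+4.01) = 142.8/21.31 = 6.702 mg/L.
Mixed L₀ = (17.3×1.79 + 4.01×132)/(21.31) = 560.3/21.31 = 26.29 mg/L.
Initial deficit D₀ = C_s − DO₀ = 8.55 − 6.702 = 1.848 mg/L.
D(1.31) = [0.189×26.29/(0.913−0.189)](e^(−0.189×1.31) − e^(−0.913×1.31)) + 1.848 e^(−0.913×1.31)
= 6.864 × (0.7807 − 0.3024) + 1.848 × 0.3024 = 3.842 mg/L.
DO = 8.55 − 3.842 = 4.708 mg/L.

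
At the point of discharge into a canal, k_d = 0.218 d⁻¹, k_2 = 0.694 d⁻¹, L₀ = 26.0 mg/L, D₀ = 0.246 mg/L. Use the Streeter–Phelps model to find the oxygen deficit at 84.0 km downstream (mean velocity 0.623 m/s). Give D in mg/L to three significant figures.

Travel time t = x/v = 84.0 km / (0.623 m/s) = 84000 m / 0.623 m/s = 134800 s = 1.561 d.
k_d L₀/(k_2−k_d) = 0.218×26.0/(0.694−0.218) = 5.668/0.4760 = 11.91 mg/L.
e^(−k_d t) = e^(−0.218×1.561) = 0.7116; e^(−k_2 t) = e^(−0.694×1.561) = 0.3386.
D = 11.91 × (0.7116 − 0.3386) + 0.246 × 0.3386 = 4.442 + 0.08329 = 4.525 mg/L.

D ≈ 4.53 mg/L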